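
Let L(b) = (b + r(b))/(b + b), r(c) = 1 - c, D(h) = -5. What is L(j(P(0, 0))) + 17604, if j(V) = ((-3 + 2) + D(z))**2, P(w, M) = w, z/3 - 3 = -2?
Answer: 1267489/72 ≈ 17604.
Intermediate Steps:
z = 3 (z = 9 + 3*(-2) = 9 - 6 = 3)
j(V) = 36 (j(V) = ((-3 + 2) - 5)**2 = (-1 - 5)**2 = (-6)**2 = 36)
L(b) = 1/(2*b) (L(b) = (b + (1 - b))/(b + b) = 1/(2*b))
L(j(P(0, 0))) + 17604 = (1/2)/36 + 17604 = (1/2)*(1/36) + 17604 = 1/72 + 17604 = 1267489/72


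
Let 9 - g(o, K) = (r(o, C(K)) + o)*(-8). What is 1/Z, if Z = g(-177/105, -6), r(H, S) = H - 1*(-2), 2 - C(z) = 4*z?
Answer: -35/69 ≈ -0.50725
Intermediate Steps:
C(z) = 2 - 4*z
r(H, S) = 2 + H (r(H, S) = H + 2 = 2 + H)
g(o, K) = 25 + 16*o (g(o, K) = 9 - ((2 + o) + o)*(-8) = 9 - (2 + 2*o)*(-8) = 9 - (-16 - 16*o) = 9 + (16 + 16*o) = 25 + 16*o)
Z = -69/35 (Z = 25 + 16*(-177/105) = 25 + 16*(-177*1/105) = 25 + 16*(-59/35) = 25 - 944/35 = -69/35 ≈ -1.9714)
1/Z = 1/(-69/35) = -35/69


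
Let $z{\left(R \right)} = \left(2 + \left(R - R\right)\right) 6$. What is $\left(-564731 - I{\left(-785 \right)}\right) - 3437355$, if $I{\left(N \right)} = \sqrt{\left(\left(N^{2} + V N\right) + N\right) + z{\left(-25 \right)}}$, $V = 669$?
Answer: $-4002086 - \sqrt{90287} \approx -4.0024 \cdot 10^{6}$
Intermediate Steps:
$z{\left(R \right)} = 12$ ($z{\left(R \right)} = \left(2 + 0\right) 6 = 2 \cdot 6 = 12$)
$I{\left(N \right)} = \sqrt{12 + N^{2} + 670 N}$ ($I{\left(N \right)} = \sqrt{\left(\left(N^{2} + 669 N\right) + N\right) + 12} = \sqrt{\left(N^{2} + 670 N\right) + 12} = \sqrt{12 + N^{2} + 670 N}$)
$\left(-564731 - I{\left(-785 \right)}\right) - 3437355 = \left(-564731 - \sqrt{12 + \left(-785\right)^{2} + 670 \left(-785\right)}\right) - 3437355 = \left(-564731 - \sqrt{12 + 616225 - 525950}\right) - 3437355 = \left(-564731 - \sqrt{90287}\right) - 3437355 = -4002086 - \sqrt{90287}$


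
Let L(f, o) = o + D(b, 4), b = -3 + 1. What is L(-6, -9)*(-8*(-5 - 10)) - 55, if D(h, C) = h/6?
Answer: -1175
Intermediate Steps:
b = -2
D(h, C) = h/6 (D(h, C) = h*(⅙) = h/6)
L(f, o) = -⅓ + o (L(f, o) = o + (⅙)*(-2) = o - ⅓ = -⅓ + o)
L(-6, -9)*(-8*(-5 - 10)) - 55 = (-⅓ - 9)*(-8*(-5 - 10)) - 55 = -(-224)*(-15)/3 - 55 = -28/3*120 - 55 = -1120 - 55 = -1175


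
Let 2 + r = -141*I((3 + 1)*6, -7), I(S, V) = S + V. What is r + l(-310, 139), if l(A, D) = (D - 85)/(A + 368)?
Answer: -69544/29 ≈ -2398.1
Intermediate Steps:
l(A, D) = (-85 + D)/(368 + A)
r = -2399 (r = -2 - 141*((3 + 1)*6 - 7) = -2 - 141*(4*6 - 7) = -2 - 141*(24 - 7) = -2 - 141*17 = -2 - 2397 = -2399)
r + l(-310, 139) = -2399 + (-85 + 139)/(368 - 310) = -2399 + 54/58 = -2399 + (1/58)*54 = -2399 + 27/29 = -69544/29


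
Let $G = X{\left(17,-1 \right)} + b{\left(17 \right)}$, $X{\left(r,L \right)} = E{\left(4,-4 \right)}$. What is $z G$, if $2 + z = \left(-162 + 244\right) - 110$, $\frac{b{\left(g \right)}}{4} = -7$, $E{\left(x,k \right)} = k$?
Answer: $960$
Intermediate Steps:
$b{\left(g \right)} = -28$ ($b{\left(g \right)} = 4 \left(-7\right) = -28$)
$X{\left(r,L \right)} = -4$
$z = -30$ ($z = -2 + \left(\left(-162 + 244\right) - 110\right) = -2 + \left(82 - 110\right) = -2 - 28 = -30$)
$G = -32$ ($G = -4 - 28 = -32$)
$z G = \left(-30\right) \left(-32\right) = 960$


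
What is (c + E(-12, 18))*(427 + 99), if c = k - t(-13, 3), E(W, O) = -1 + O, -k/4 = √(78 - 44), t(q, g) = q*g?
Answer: 29456 - 2104*√34 ≈ 17188.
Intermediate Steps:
t(q, g) = g*q
k = -4*√34 (k = -4*√(78 - 44) = -4*√34 ≈ -23.324)
c = 39 - 4*√34 (c = -4*√34 - 3*(-13) = -4*√34 - 1*(-39) = -4*√34 + 39 = 39 - 4*√34 ≈ 15.676)
(c + E(-12, 18))*(427 + 99) = ((39 - 4*√34) + (-1 + 18))*(427 + 99) = ((39 - 4*√34) + 17)*526 = (56 - 4*√34)*526 = 29456 - 2104*√34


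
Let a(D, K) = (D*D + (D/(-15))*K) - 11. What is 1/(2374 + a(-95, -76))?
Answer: 3/32720 ≈ 9.1687e-5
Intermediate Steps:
a(D, K) = -11 + D² - D*K/15 (a(D, K) = (D² + (D*(-1/15))*K) - 11 = (D² + (-D/15)*K) - 11 = (D² - D*K/15) - 11 = -11 + D² - D*K/15)
1/(2374 + a(-95, -76)) = 1/(2374 + (-11 + (-95)² - 1/15*(-95)*(-76))) = 1/(2374 + (-11 + 9025 - 1444/3)) = 1/(2374 + 25598/3) = 1/(32720/3) = 3/32720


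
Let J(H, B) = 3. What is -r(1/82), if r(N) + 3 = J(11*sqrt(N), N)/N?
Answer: -243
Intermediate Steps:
r(N) = -3 + 3/N
-r(1/82) = -(-3 + 3/(1/82)) = -(-3 + 3*82) = -(-3 + 246) = -1*243 = -243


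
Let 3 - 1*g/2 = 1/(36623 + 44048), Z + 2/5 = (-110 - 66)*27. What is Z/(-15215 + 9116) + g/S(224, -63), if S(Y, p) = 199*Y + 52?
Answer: 7130197125128/9148971117255 ≈ 0.77934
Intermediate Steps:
S(Y, p) = 52 + 199*Y
Z = -23762/5 (Z = -2/5 + (-110 - 66)*27 = -2/5 - 176*27 = -2/5 - 4752 = -23762/5 ≈ -4752.4)
g = 484024/80671 (g = 6 - 2/(36623 + 44048) = 6 - 2/80671 = 484024/80671 ≈ 6.0000)
Z/(-15215 + 9116) + g/S(224, -63) = -23762/(5*(-15215 + 9116)) + 484024/(80671*(52 + 199*224)) = -23762/5/(-6099) + 484024/(80671*(52 + 44576)) = -23762/5*(-1/6099) + (484024/80671)/44628 = 23762/30495 + (484024/80671)*(1/44628) = 23762/30495 + 121006/900046347 = 7130197125128/9148971117255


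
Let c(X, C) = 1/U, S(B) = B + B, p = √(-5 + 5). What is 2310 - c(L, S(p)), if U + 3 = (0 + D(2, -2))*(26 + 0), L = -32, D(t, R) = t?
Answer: 113189/49 ≈ 2310.0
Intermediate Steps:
p = 0 (p = √0 = 0)
U = 49 (U = -3 + (0 + 2)*(26 + 0) = -3 + 2*26 = -3 + 52 = 49)
S(B) = 2*B
c(X, C) = 1/49
2310 - c(L, S(p)) = 2310 - 1*1/49 = 2310 - 1/49 = 113189/49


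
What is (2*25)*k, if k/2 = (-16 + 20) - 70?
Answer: -6600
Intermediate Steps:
k = -132 (k = 2*((-16 + 20) - 70) = 2*(4 - 70) = 2*(-66) = -132)
(2*25)*k = (2*25)*(-132) = 50*(-132) = -6600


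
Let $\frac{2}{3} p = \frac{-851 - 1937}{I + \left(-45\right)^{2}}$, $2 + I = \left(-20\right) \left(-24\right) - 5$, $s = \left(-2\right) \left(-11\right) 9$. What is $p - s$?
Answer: $- \frac{249393}{1249} \approx -199.67$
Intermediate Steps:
$s = 198$ ($s = 22 \cdot 9 = 198$)
$I = 473$ ($I = -2 - -475 = -2 + \left(480 - 5\right) = -2 + 475 = 473$)
$p = - \frac{2091}{1249}$ ($p = \frac{3 \frac{-851 - 1937}{473 + \left(-45\right)^{2}}}{2} = \frac{3 \left(- \frac{2788}{473 + 2025}\right)}{2} = \frac{3 \left(- \frac{2788}{2498}\right)}{2} = \frac{3 \left(\left(-2788\right) \frac{1}{2498}\right)}{2} = \frac{3}{2} \left(- \frac{1394}{1249}\right) = - \frac{2091}{1249} \approx -1.6741$)
$p - s = - \frac{2091}{1249} - 198 = - \frac{249393}{1249}$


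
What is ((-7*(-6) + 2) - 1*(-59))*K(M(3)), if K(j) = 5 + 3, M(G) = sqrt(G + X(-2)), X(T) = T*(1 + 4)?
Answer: 824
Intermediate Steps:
X(T) = 5*T (X(T) = T*5 = 5*T)
M(G) = sqrt(-10 + G) (M(G) = sqrt(G + 5*(-2)) = sqrt(G - 10) = sqrt(-10 + G))
K(j) = 8
((-7*(-6) + 2) - 1*(-59))*K(M(3)) = ((-7*(-6) + 2) - 1*(-59))*8 = ((42 + 2) + 59)*8 = (44 + 59)*8 = 103*8 = 824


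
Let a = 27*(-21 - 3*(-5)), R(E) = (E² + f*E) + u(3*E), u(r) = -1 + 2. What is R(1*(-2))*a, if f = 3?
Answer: 162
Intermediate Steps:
u(r) = 1
R(E) = 1 + E² + 3*E (R(E) = (E² + 3*E) + 1 = 1 + E² + 3*E)
a = -162 (a = 27*(-21 + 15) = 27*(-6) = -162)
R(1*(-2))*a = (1 + (1*(-2))² + 3*(1*(-2)))*(-162) = (1 + (-2)² + 3*(-2))*(-162) = (1 + 4 - 6)*(-162) = -1*(-162) = 162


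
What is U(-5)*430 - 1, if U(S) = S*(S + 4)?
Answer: 2149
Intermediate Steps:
U(S) = S*(4 + S)
U(-5)*430 - 1 = -5*(4 - 5)*430 - 1 = -5*(-1)*430 - 1 = 5*430 - 1 = 2150 - 1 = 2149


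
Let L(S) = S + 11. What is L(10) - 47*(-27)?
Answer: 1290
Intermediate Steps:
L(S) = 11 + S
L(10) - 47*(-27) = (11 + 10) - 47*(-27) = 21 + 1269 = 1290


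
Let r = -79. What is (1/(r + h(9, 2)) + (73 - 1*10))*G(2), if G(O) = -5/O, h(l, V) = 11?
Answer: -21415/136 ≈ -157.46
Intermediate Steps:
(1/(r + h(9, 2)) + (73 - 1*10))*G(2) = (1/(-79 + 11) + (73 - 1*10))*(-5/2) = (1/(-68) + (73 - 10))*(-5*1/2) = (-1/68 + 63)*(-5/2) = (4283/68)*(-5/2) = -21415/136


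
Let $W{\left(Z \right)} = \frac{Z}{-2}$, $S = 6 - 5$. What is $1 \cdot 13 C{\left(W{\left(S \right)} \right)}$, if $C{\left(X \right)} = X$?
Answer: $- \frac{13}{2} \approx -6.5$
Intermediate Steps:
$S = 1$ ($S = 6 - 5 = 1$)
$W{\left(Z \right)} = - \frac{Z}{2}$ ($W{\left(Z \right)} = Z \left(- \frac{1}{2}\right) = - \frac{Z}{2}$)
$1 \cdot 13 C{\left(W{\left(S \right)} \right)} = 1 \cdot 13 \left(\left(- \frac{1}{2}\right) 1\right) = 13 \left(- \frac{1}{2}\right) = - \frac{13}{2}$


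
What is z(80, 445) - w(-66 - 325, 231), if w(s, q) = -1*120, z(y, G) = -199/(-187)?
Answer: 22639/187 ≈ 121.06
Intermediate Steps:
z(y, G) = 199/187 (z(y, G) = -199*(-1/187) = 199/187)
w(s, q) = -120
z(80, 445) - w(-66 - 325, 231) = 199/187 - 1*(-120) = 199/187 + 120 = 22639/187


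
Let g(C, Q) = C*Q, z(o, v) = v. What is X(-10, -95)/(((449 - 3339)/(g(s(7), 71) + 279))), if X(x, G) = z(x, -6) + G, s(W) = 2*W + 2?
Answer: 28583/578 ≈ 49.452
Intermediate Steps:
s(W) = 2 + 2*W
X(x, G) = -6 + G
X(-10, -95)/(((449 - 3339)/(g(s(7), 71) + 279))) = (-6 - 95)/(((449 - 3339)/((2 + 2*7)*71 + 279))) = -101/((-2890/((2 + 14)*71 + 279))) = -101/((-2890/(16*71 + 279))) = -101/((-2890/(1136 + 279))) = -101/((-2890/1415)) = -101/((-2890*1/1415)) = -101/(-578/283) = -101*(-283/578) = 28583/578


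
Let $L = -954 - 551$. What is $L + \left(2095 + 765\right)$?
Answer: $1355$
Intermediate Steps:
$L = -1505$ ($L = -954 - 551 = -1505$)
$L + \left(2095 + 765\right) = -1505 + \left(2095 + 765\right) = -1505 + 2860 = 1355$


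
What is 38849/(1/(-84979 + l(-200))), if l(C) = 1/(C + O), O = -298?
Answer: -1644071926007/498 ≈ -3.3013e+9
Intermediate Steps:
l(C) = 1/(-298 + C) (l(C) = 1/(C - 298) = 1/(-298 + C))
38849/(1/(-84979 + l(-200))) = 38849/(1/(-84979 + 1/(-298 - 200))) = 38849/(1/(-84979 + 1/(-498))) = 38849/(1/(-84979 - 1/498)) = 38849/(1/(-42319543/498)) = 38849/(-498/42319543) = 38849*(-42319543/498) = -1644071926007/498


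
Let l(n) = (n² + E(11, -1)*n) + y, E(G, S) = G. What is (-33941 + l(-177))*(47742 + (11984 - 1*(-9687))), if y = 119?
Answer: -308193720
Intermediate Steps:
l(n) = 119 + n² + 11*n (l(n) = (n² + 11*n) + 119 = 119 + n² + 11*n)
(-33941 + l(-177))*(47742 + (11984 - 1*(-9687))) = (-33941 + (119 + (-177)² + 11*(-177)))*(47742 + (11984 - 1*(-9687))) = (-33941 + (119 + 31329 - 1947))*(47742 + (11984 + 9687)) = (-33941 + 29501)*(47742 + 21671) = -4440*69413 = -308193720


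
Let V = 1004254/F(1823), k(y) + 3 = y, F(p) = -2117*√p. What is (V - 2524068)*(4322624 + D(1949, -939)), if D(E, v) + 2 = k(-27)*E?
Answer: -10763009610336 - 4282291702608*√1823/3859291 ≈ -1.0763e+13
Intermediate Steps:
k(y) = -3 + y
D(E, v) = -2 - 30*E (D(E, v) = -2 + (-3 - 27)*E = -2 - 30*E)
V = -1004254*√1823/3859291 (V = 1004254/((-2117*√1823)) = 1004254*(-√1823/3859291) = -1004254*√1823/3859291 ≈ -11.110)
(V - 2524068)*(4322624 + D(1949, -939)) = (-1004254*√1823/3859291 - 2524068)*(4322624 + (-2 - 30*1949)) = (-2524068 - 1004254*√1823/3859291)*(4322624 + (-2 - 58470)) = (-2524068 - 1004254*√1823/3859291)*(4322624 - 58472) = (-2524068 - 1004254*√1823/3859291)*4264152 = -10763009610336 - 4282291702608*√1823/3859291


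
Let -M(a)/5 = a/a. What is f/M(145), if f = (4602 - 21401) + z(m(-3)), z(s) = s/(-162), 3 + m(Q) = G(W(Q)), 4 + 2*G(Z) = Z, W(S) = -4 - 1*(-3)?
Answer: 1088573/324 ≈ 3359.8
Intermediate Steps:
M(a) = -5 (M(a) = -5*a/a = -5*1 = -5)
W(S) = -1 (W(S) = -4 + 3 = -1)
G(Z) = -2 + Z/2
m(Q) = -11/2 (m(Q) = -3 + (-2 + (½)*(-1)) = -3 + (-2 - ½) = -3 - 5/2 = -11/2)
z(s) = -s/162 (z(s) = s*(-1/162) = -s/162)
f = -5442865/324 (f = (4602 - 21401) - 1/162*(-11/2) = -16799 + 11/324 = -5442865/324 ≈ -16799.)
f/M(145) = -5442865/324/(-5) = -5442865/324*(-⅕) = 1088573/324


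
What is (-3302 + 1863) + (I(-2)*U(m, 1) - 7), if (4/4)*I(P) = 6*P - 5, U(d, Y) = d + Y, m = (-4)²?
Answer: -1735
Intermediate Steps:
m = 16
U(d, Y) = Y + d
I(P) = -5 + 6*P (I(P) = 6*P - 5 = -5 + 6*P)
(-3302 + 1863) + (I(-2)*U(m, 1) - 7) = (-3302 + 1863) + ((-5 + 6*(-2))*(1 + 16) - 7) = -1439 + ((-5 - 12)*17 - 7) = -1439 + (-17*17 - 7) = -1439 + (-289 - 7) = -1439 - 296 = -1735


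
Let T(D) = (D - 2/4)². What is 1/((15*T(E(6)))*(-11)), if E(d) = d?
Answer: -4/19965 ≈ -0.00020035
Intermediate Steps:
T(D) = (-½ + D)² (T(D) = (D - 2*¼)² = (D - ½)² = (-½ + D)²)
1/((15*T(E(6)))*(-11)) = 1/((15*((-1 + 2*6)²/4))*(-11)) = 1/((15*((-1 + 12)²/4))*(-11)) = 1/((15*((¼)*11²))*(-11)) = 1/((15*((¼)*121))*(-11)) = 1/((15*(121/4))*(-11)) = 1/((1815/4)*(-11)) = 1/(-19965/4) = -4/19965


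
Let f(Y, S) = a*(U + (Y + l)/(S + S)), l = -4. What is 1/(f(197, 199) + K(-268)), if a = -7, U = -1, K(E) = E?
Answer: -398/105229 ≈ -0.0037822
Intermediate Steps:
f(Y, S) = 7 - 7*(-4 + Y)/(2*S) (f(Y, S) = -7*(-1 + (Y - 4)/(S + S)) = -7*(-1 + (-4 + Y)/((2*S))) = -7*(-1 + (-4 + Y)*(1/(2*S))) = -7*(-1 + (-4 + Y)/(2*S)) = 7 - 7*(-4 + Y)/(2*S))
1/(f(197, 199) + K(-268)) = 1/((7/2)*(4 - 1*197 + 2*199)/199 - 268) = 1/((7/2)*(1/199)*(4 - 197 + 398) - 268) = 1/((7/2)*(1/199)*205 - 268) = 1/(1435/398 - 268) = 1/(-105229/398) = -398/105229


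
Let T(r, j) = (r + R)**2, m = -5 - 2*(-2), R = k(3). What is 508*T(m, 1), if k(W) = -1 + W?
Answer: 508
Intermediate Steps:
R = 2 (R = -1 + 3 = 2)
m = -1 (m = -5 + 4 = -1)
T(r, j) = (2 + r)**2 (T(r, j) = (r + 2)**2 = (2 + r)**2)
508*T(m, 1) = 508*(2 - 1)**2 = 508*1**2 = 508*1 = 508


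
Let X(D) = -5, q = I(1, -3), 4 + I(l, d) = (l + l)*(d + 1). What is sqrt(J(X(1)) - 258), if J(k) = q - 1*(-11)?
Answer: I*sqrt(255) ≈ 15.969*I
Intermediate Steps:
I(l, d) = -4 + 2*l*(1 + d) (I(l, d) = -4 + (l + l)*(d + 1) = -4 + (2*l)*(1 + d) = -4 + 2*l*(1 + d))
q = -8 (q = -4 + 2*1 + 2*(-3)*1 = -4 + 2 - 6 = -8)
J(k) = 3 (J(k) = -8 - 1*(-11) = -8 + 11 = 3)
sqrt(J(X(1)) - 258) = sqrt(3 - 258) = sqrt(-255) = I*sqrt(255)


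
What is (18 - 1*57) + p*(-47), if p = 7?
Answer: -368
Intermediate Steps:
(18 - 1*57) + p*(-47) = (18 - 1*57) + 7*(-47) = (18 - 57) - 329 = -39 - 329 = -368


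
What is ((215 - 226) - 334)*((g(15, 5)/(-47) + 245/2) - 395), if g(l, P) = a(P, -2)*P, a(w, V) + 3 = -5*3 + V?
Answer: 8768175/94 ≈ 93279.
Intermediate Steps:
a(w, V) = -18 + V (a(w, V) = -3 + (-5*3 + V) = -3 + (-15 + V) = -18 + V)
g(l, P) = -20*P (g(l, P) = (-18 - 2)*P = -20*P)
((215 - 226) - 334)*((g(15, 5)/(-47) + 245/2) - 395) = ((215 - 226) - 334)*((-20*5/(-47) + 245/2) - 395) = (-11 - 334)*((-100*(-1/47) + 245*(½)) - 395) = -345*((100/47 + 245/2) - 395) = -345*(11715/94 - 395) = -345*(-25415/94) = 8768175/94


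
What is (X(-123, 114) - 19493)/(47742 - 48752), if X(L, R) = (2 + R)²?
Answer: 6037/1010 ≈ 5.9772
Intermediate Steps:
(X(-123, 114) - 19493)/(47742 - 48752) = ((2 + 114)² - 19493)/(47742 - 48752) = (116² - 19493)/(-1010) = (13456 - 19493)*(-1/1010) = -6037*(-1/1010) = 6037/1010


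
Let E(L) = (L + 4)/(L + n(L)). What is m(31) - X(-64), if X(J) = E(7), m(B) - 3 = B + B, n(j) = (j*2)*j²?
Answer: 4094/63 ≈ 64.984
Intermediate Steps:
n(j) = 2*j³ (n(j) = (2*j)*j² = 2*j³)
m(B) = 3 + 2*B (m(B) = 3 + (B + B) = 3 + 2*B)
E(L) = (4 + L)/(L + 2*L³) (E(L) = (L + 4)/(L + 2*L³) = (4 + L)/(L + 2*L³))
X(J) = 1/63 (X(J) = (4 + 7)/(7 + 2*7³) = 11/(7 + 2*343) = 11/(7 + 686) = 11/693 = (1/693)*11 = 1/63)
m(31) - X(-64) = (3 + 2*31) - 1*1/63 = (3 + 62) - 1/63 = 65 - 1/63 = 4094/63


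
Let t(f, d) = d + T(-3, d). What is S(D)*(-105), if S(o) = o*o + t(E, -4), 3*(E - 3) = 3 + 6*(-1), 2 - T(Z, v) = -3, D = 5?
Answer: -2730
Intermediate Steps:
T(Z, v) = 5 (T(Z, v) = 2 - 1*(-3) = 2 + 3 = 5)
E = 2 (E = 3 + (3 + 6*(-1))/3 = 3 + (3 - 6)/3 = 3 + (⅓)*(-3) = 3 - 1 = 2)
t(f, d) = 5 + d (t(f, d) = d + 5 = 5 + d)
S(o) = 1 + o² (S(o) = o*o + (5 - 4) = o² + 1 = 1 + o²)
S(D)*(-105) = (1 + 5²)*(-105) = (1 + 25)*(-105) = 26*(-105) = -2730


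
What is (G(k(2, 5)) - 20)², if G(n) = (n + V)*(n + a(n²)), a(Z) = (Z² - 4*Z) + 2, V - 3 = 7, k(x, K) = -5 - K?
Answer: 400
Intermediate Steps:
V = 10 (V = 3 + 7 = 10)
a(Z) = 2 + Z² - 4*Z
G(n) = (10 + n)*(2 + n + n⁴ - 4*n²) (G(n) = (n + 10)*(n + (2 + (n²)² - 4*n²)) = (10 + n)*(n + (2 + n⁴ - 4*n²)) = (10 + n)*(2 + n + n⁴ - 4*n²))
(G(k(2, 5)) - 20)² = ((20 + (-5 - 1*5)⁵ - 39*(-5 - 1*5)² - 4*(-5 - 1*5)³ + 10*(-5 - 1*5)⁴ + 12*(-5 - 1*5)) - 20)² = ((20 + (-5 - 5)⁵ - 39*(-5 - 5)² - 4*(-5 - 5)³ + 10*(-5 - 5)⁴ + 12*(-5 - 5)) - 20)² = ((20 + (-10)⁵ - 39*(-10)² - 4*(-10)³ + 10*(-10)⁴ + 12*(-10)) - 20)² = ((20 - 100000 - 39*100 - 4*(-1000) + 10*10000 - 120) - 20)² = ((20 - 100000 - 3900 + 4000 + 100000 - 120) - 20)² = (0 - 20)² = (-20)² = 400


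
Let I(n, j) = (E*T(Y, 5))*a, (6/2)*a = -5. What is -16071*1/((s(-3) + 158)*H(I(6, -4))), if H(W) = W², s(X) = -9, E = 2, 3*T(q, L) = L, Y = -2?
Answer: -1301751/372500 ≈ -3.4946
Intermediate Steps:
a = -5/3 (a = (⅓)*(-5) = -5/3 ≈ -1.6667)
T(q, L) = L/3
I(n, j) = -50/9 (I(n, j) = (2*((⅓)*5))*(-5/3) = (2*(5/3))*(-5/3) = (10/3)*(-5/3) = -50/9)
-16071*1/((s(-3) + 158)*H(I(6, -4))) = -16071*81/(2500*(-9 + 158)) = -16071/(149*(2500/81)) = -16071/372500/81 = -16071*81/372500 = -1301751/372500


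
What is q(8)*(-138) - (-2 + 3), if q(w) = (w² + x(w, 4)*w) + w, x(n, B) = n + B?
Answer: -23185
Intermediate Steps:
x(n, B) = B + n
q(w) = w + w² + w*(4 + w) (q(w) = (w² + (4 + w)*w) + w = (w² + w*(4 + w)) + w = w + w² + w*(4 + w))
q(8)*(-138) - (-2 + 3) = (8*(5 + 2*8))*(-138) - (-2 + 3) = (8*(5 + 16))*(-138) - 1*1 = (8*21)*(-138) - 1 = 168*(-138) - 1 = -23184 - 1 = -23185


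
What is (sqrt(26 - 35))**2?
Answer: -9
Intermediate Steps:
(sqrt(26 - 35))**2 = (sqrt(-9))**2 = (3*I)**2 = -9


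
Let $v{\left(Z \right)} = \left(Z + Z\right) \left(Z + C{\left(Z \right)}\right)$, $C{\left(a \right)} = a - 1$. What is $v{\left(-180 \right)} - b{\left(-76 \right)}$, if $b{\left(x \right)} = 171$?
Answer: $129789$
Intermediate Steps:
$C{\left(a \right)} = -1 + a$
$v{\left(Z \right)} = 2 Z \left(-1 + 2 Z\right)$ ($v{\left(Z \right)} = \left(Z + Z\right) \left(Z + \left(-1 + Z\right)\right) = 2 Z \left(-1 + 2 Z\right)$)
$v{\left(-180 \right)} - b{\left(-76 \right)} = 2 \left(-180\right) \left(-1 + 2 \left(-180\right)\right) - 171 = 2 \left(-180\right) \left(-1 - 360\right) - 171 = 2 \left(-180\right) \left(-361\right) - 171 = 129960 - 171 = 129789$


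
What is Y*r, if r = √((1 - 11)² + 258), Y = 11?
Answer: 11*√358 ≈ 208.13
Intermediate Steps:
r = √358 (r = √((-10)² + 258) = √(100 + 258) = √358 ≈ 18.921)
Y*r = 11*√358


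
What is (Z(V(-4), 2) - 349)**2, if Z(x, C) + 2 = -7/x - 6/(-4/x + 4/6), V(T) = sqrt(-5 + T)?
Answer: 27997343/225 - 104664*I/25 ≈ 1.2443e+5 - 4186.6*I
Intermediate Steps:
Z(x, C) = -2 - 7/x - 6/(2/3 - 4/x) (Z(x, C) = -2 + (-7/x - 6/(-4/x + 4/6)) = -2 + (-7/x - 6/(-4/x + 4*(1/6))) = -2 + (-7/x - 6/(-4/x + 2/3)) = -2 + (-7/x - 6/(2/3 - 4/x)) = -2 - 7/x - 6/(2/3 - 4/x))
(Z(V(-4), 2) - 349)**2 = ((42 - 11*(sqrt(-5 - 4))**2 + 5*sqrt(-5 - 4))/((sqrt(-5 - 4))*(-6 + sqrt(-5 - 4))) - 349)**2 = ((42 - 11*(sqrt(-9))**2 + 5*sqrt(-9))/((sqrt(-9))*(-6 + sqrt(-9))) - 349)**2 = ((42 - 11*(3*I)**2 + 5*(3*I))/(((3*I))*(-6 + 3*I)) - 349)**2 = ((-I/3)*((-6 - 3*I)/45)*(42 - 11*(-9) + 15*I) - 349)**2 = ((-I/3)*((-6 - 3*I)/45)*(42 + 99 + 15*I) - 349)**2 = ((-I/3)*((-6 - 3*I)/45)*(141 + 15*I) - 349)**2 = (-I*(-6 - 3*I)*(141 + 15*I)/135 - 349)**2 = (-349 - I*(-6 - 3*I)*(141 + 15*I)/135)**2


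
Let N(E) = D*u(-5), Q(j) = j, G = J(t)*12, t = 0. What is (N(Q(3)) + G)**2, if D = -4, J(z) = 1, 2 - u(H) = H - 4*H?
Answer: 4096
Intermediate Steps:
u(H) = 2 + 3*H (u(H) = 2 - (H - 4*H) = 2 - (-3)*H = 2 + 3*H)
G = 12 (G = 1*12 = 12)
N(E) = 52 (N(E) = -4*(2 + 3*(-5)) = -4*(2 - 15) = -4*(-13) = 52)
(N(Q(3)) + G)**2 = (52 + 12)**2 = 64**2 = 4096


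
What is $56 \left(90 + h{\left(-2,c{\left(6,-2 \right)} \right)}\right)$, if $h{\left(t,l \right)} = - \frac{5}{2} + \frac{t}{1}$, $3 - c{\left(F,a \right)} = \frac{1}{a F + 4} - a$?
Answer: $4788$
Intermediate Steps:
$c{\left(F,a \right)} = 3 + a - \frac{1}{4 + F a}$ ($c{\left(F,a \right)} = 3 - \left(\frac{1}{a F + 4} - a\right) = 3 - \left(\frac{1}{F a + 4} - a\right) = 3 - \left(\frac{1}{4 + F a} - a\right) = 3 + \left(a - \frac{1}{4 + F a}\right) = 3 + a - \frac{1}{4 + F a}$)
$h{\left(t,l \right)} = - \frac{5}{2} + t$ ($h{\left(t,l \right)} = \left(-5\right) \frac{1}{2} + t 1 = - \frac{5}{2} + t$)
$56 \left(90 + h{\left(-2,c{\left(6,-2 \right)} \right)}\right) = 56 \left(90 - \frac{9}{2}\right) = 56 \cdot \frac{171}{2} = 4788$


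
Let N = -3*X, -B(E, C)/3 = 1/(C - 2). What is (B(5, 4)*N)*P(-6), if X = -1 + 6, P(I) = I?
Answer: -135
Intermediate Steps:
X = 5
B(E, C) = -3/(-2 + C) (B(E, C) = -3/(C - 2) = -3/(-2 + C))
N = -15 (N = -3*5 = -15)
(B(5, 4)*N)*P(-6) = (-3/(-2 + 4)*(-15))*(-6) = (-3/2*(-15))*(-6) = (-3*½*(-15))*(-6) = -3/2*(-15)*(-6) = (45/2)*(-6) = -135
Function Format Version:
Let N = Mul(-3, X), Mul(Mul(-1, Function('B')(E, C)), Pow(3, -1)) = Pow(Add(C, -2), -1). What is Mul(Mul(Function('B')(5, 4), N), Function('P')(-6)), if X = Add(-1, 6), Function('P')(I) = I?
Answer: -135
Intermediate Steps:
X = 5
Function('B')(E, C) = Mul(-3, Pow(Add(-2, C), -1)) (Function('B')(E, C) = Mul(-3, Pow(Add(C, -2), -1)) = Mul(-3, Pow(Add(-2, C), -1)))
N = -15 (N = Mul(-3, 5) = -15)
Mul(Mul(Function('B')(5, 4), N), Function('P')(-6)) = Mul(Mul(Mul(-3, Pow(Add(-2, 4), -1)), -15), -6) = Mul(Mul(Mul(-3, Pow(2, -1)), -15), -6) = Mul(Mul(Mul(-3, Rational(1, 2)), -15), -6) = Mul(Mul(Rational(-3, 2), -15), -6) = Mul(Rational(45, 2), -6) = -135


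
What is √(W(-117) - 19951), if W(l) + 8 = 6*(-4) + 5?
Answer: I*√19978 ≈ 141.34*I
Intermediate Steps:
W(l) = -27 (W(l) = -8 + (6*(-4) + 5) = -8 + (-24 + 5) = -8 - 19 = -27)
√(W(-117) - 19951) = √(-27 - 19951) = √(-19978) = I*√19978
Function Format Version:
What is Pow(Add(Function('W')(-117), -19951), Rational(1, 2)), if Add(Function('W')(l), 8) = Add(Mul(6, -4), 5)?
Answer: Mul(I, Pow(19978, Rational(1, 2))) ≈ Mul(141.34, I)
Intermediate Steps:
Function('W')(l) = -27 (Function('W')(l) = Add(-8, Add(Mul(6, -4), 5)) = Add(-8, Add(-24, 5)) = Add(-8, -19) = -27)
Pow(Add(Function('W')(-117), -19951), Rational(1, 2)) = Pow(Add(-27, -19951), Rational(1, 2)) = Pow(-19978, Rational(1, 2)) = Mul(I, Pow(19978, Rational(1, 2)))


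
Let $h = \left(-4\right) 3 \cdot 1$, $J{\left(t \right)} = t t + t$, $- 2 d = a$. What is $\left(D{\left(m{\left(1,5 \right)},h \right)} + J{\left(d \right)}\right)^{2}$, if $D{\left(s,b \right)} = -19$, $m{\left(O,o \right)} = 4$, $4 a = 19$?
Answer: $\frac{1014049}{4096} \approx 247.57$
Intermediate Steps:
$a = \frac{19}{4}$ ($a = \frac{1}{4} \cdot 19 = \frac{19}{4} \approx 4.75$)
$d = - \frac{19}{8}$ ($d = \left(- \frac{1}{2}\right) \frac{19}{4} = - \frac{19}{8} \approx -2.375$)
$J{\left(t \right)} = t + t^{2}$ ($J{\left(t \right)} = t^{2} + t = t + t^{2}$)
$h = -12$ ($h = \left(-12\right) 1 = -12$)
$\left(D{\left(m{\left(1,5 \right)},h \right)} + J{\left(d \right)}\right)^{2} = \left(-19 - \frac{19 \left(1 - \frac{19}{8}\right)}{8}\right)^{2} = \left(-19 - - \frac{209}{64}\right)^{2} = \left(-19 + \frac{209}{64}\right)^{2} = \left(- \frac{1007}{64}\right)^{2} = \frac{1014049}{4096}$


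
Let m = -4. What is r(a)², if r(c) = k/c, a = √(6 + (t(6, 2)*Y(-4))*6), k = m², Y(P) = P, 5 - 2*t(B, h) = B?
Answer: 128/9 ≈ 14.222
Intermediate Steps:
t(B, h) = 5/2 - B/2
k = 16 (k = (-4)² = 16)
a = 3*√2 (a = √(6 + ((5/2 - ½*6)*(-4))*6) = √(6 + ((5/2 - 3)*(-4))*6) = √(6 - ½*(-4)*6) = √(6 + 2*6) = √(6 + 12) = √18 = 3*√2 ≈ 4.2426)
r(c) = 16/c
r(a)² = (16/((3*√2)))² = (16*(√2/6))² = (8*√2/3)² = 128/9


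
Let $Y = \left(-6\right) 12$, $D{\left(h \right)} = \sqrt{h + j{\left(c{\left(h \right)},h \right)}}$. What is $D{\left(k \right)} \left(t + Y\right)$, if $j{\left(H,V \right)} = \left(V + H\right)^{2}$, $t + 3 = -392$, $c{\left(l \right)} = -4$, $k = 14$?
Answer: $- 467 \sqrt{114} \approx -4986.2$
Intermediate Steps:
$t = -395$ ($t = -3 - 392 = -395$)
$j{\left(H,V \right)} = \left(H + V\right)^{2}$
$D{\left(h \right)} = \sqrt{h + \left(-4 + h\right)^{2}}$
$Y = -72$
$D{\left(k \right)} \left(t + Y\right) = \sqrt{14 + \left(-4 + 14\right)^{2}} \left(-395 - 72\right) = \sqrt{14 + 10^{2}} \left(-467\right) = \sqrt{14 + 100} \left(-467\right) = \sqrt{114} \left(-467\right) = - 467 \sqrt{114}$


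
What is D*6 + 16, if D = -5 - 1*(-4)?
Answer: 10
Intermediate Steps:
D = -1 (D = -5 + 4 = -1)
D*6 + 16 = -1*6 + 16 = -6 + 16 = 10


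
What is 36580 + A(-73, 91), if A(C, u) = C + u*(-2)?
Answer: 36325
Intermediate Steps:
A(C, u) = C - 2*u
36580 + A(-73, 91) = 36580 + (-73 - 2*91) = 36580 + (-73 - 182) = 36580 - 255 = 36325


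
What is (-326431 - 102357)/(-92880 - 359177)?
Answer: 428788/452057 ≈ 0.94853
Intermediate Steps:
(-326431 - 102357)/(-92880 - 359177) = -428788/(-452057) = -428788*(-1/452057) = 428788/452057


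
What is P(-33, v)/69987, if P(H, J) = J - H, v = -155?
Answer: -122/69987 ≈ -0.0017432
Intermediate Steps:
P(-33, v)/69987 = (-155 - 1*(-33))/69987 = (-155 + 33)*(1/69987) = -122*1/69987 = -122/69987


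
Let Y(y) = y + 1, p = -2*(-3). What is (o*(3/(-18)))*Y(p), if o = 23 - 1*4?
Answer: -133/6 ≈ -22.167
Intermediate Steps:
p = 6
o = 19 (o = 23 - 4 = 19)
Y(y) = 1 + y
(o*(3/(-18)))*Y(p) = (19*(3/(-18)))*(1 + 6) = (19*(3*(-1/18)))*7 = (19*(-⅙))*7 = -19/6*7 = -133/6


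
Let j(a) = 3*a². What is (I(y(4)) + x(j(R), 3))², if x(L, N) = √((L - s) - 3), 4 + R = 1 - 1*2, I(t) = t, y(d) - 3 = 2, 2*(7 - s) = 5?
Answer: 185/2 + 15*√30 ≈ 174.66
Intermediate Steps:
s = 9/2 (s = 7 - ½*5 = 7 - 5/2 = 9/2 ≈ 4.5000)
y(d) = 5 (y(d) = 3 + 2 = 5)
R = -5 (R = -4 + (1 - 1*2) = -4 + (1 - 2) = -4 - 1 = -5)
x(L, N) = √(-15/2 + L) (x(L, N) = √((L - 1*9/2) - 3) = √((L - 9/2) - 3) = √((-9/2 + L) - 3) = √(-15/2 + L))
(I(y(4)) + x(j(R), 3))² = (5 + √(-30 + 4*(3*(-5)²))/2)² = (5 + √(-30 + 4*(3*25))/2)² = (5 + √(-30 + 4*75)/2)² = (5 + √(-30 + 300)/2)² = (5 + √270/2)² = (5 + (3*√30)/2)² = (5 + 3*√30/2)²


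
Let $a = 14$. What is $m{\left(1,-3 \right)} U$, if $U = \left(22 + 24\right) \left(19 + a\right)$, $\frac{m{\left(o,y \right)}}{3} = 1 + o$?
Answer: $9108$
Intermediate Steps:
$m{\left(o,y \right)} = 3 + 3 o$ ($m{\left(o,y \right)} = 3 \left(1 + o\right) = 3 + 3 o$)
$U = 1518$ ($U = \left(22 + 24\right) \left(19 + 14\right) = 46 \cdot 33 = 1518$)
$m{\left(1,-3 \right)} U = \left(3 + 3 \cdot 1\right) 1518 = \left(3 + 3\right) 1518 = 6 \cdot 1518 = 9108$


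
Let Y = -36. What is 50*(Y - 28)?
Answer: -3200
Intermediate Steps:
50*(Y - 28) = 50*(-36 - 28) = 50*(-64) = -3200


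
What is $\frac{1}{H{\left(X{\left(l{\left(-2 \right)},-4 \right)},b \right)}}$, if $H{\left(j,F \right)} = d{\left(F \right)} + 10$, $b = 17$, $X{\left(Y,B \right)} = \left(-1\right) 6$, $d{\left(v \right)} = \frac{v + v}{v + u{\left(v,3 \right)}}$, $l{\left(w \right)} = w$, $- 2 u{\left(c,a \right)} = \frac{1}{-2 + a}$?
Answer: $\frac{33}{398} \approx 0.082915$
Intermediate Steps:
$u{\left(c,a \right)} = - \frac{1}{2 \left(-2 + a\right)}$
$d{\left(v \right)} = \frac{2 v}{- \frac{1}{2} + v}$ ($d{\left(v \right)} = \frac{v + v}{v - \frac{1}{-4 + 2 \cdot 3}} = \frac{2 v}{v - \frac{1}{-4 + 6}} = \frac{2 v}{v - \frac{1}{2}} = \frac{2 v}{- \frac{1}{2} + v}$)
$X{\left(Y,B \right)} = -6$
$H{\left(j,F \right)} = 10 + \frac{4 F}{-1 + 2 F}$ ($H{\left(j,F \right)} = \frac{4 F}{-1 + 2 F} + 10 = 10 + \frac{4 F}{-1 + 2 F}$)
$\frac{1}{H{\left(X{\left(l{\left(-2 \right)},-4 \right)},b \right)}} = \frac{1}{2 \frac{1}{-1 + 2 \cdot 17} \left(-5 + 12 \cdot 17\right)} = \frac{1}{2 \frac{1}{-1 + 34} \left(-5 + 204\right)} = \frac{1}{2 \cdot \frac{1}{33} \cdot 199} = \frac{1}{\frac{398}{33}} = \frac{33}{398}$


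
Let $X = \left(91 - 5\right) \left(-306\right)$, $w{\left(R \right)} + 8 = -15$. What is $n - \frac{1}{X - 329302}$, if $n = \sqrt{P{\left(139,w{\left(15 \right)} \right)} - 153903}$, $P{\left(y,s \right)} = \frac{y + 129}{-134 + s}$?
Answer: $\frac{1}{355618} + \frac{i \sqrt{3793597123}}{157} \approx 2.812 \cdot 10^{-6} + 392.31 i$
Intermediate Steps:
$w{\left(R \right)} = -23$ ($w{\left(R \right)} = -8 - 15 = -23$)
$X = -26316$ ($X = 86 \left(-306\right) = -26316$)
$P{\left(y,s \right)} = \frac{129 + y}{-134 + s}$
$n = \frac{i \sqrt{3793597123}}{157}$ ($n = \sqrt{\frac{129 + 139}{-134 - 23} - 153903} = \sqrt{\frac{1}{-157} \cdot 268 - 153903} = \sqrt{\left(- \frac{1}{157}\right) 268 - 153903} = \sqrt{- \frac{268}{157} - 153903} = \sqrt{- \frac{24163039}{157}} = \frac{i \sqrt{3793597123}}{157} \approx 392.31 i$)
$n - \frac{1}{X - 329302} = \frac{i \sqrt{3793597123}}{157} - \frac{1}{-26316 - 329302} = \frac{i \sqrt{3793597123}}{157} - \frac{1}{-355618} = \frac{i \sqrt{3793597123}}{157} - - \frac{1}{355618} = \frac{i \sqrt{3793597123}}{157} + \frac{1}{355618} = \frac{1}{355618} + \frac{i \sqrt{3793597123}}{157}$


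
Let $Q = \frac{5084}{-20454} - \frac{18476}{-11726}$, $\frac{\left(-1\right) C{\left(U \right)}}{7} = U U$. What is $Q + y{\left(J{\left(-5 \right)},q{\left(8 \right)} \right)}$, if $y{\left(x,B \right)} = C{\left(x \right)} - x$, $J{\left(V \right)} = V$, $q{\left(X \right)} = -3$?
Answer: $- \frac{10113779890}{59960901} \approx -168.67$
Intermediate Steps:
$C{\left(U \right)} = - 7 U^{2}$ ($C{\left(U \right)} = - 7 U U = - 7 U^{2}$)
$y{\left(x,B \right)} = - x - 7 x^{2}$ ($y{\left(x,B \right)} = - 7 x^{2} - x = - x - 7 x^{2}$)
$Q = \frac{79573280}{59960901}$ ($Q = 5084 \left(- \frac{1}{20454}\right) - - \frac{9238}{5863} = - \frac{2542}{10227} + \frac{9238}{5863} = \frac{79573280}{59960901} \approx 1.3271$)
$Q + y{\left(J{\left(-5 \right)},q{\left(8 \right)} \right)} = \frac{79573280}{59960901} - 5 \left(-1 - -35\right) = \frac{79573280}{59960901} - 5 \left(-1 + 35\right) = \frac{79573280}{59960901} - 170 = - \frac{10113779890}{59960901}$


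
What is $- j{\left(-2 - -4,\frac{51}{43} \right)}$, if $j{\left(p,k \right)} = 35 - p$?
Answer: $-33$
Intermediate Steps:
$- j{\left(-2 - -4,\frac{51}{43} \right)} = - (35 - \left(-2 - -4\right)) = - (35 - \left(-2 + 4\right)) = - (35 - 2) = \left(-1\right) 33 = -33$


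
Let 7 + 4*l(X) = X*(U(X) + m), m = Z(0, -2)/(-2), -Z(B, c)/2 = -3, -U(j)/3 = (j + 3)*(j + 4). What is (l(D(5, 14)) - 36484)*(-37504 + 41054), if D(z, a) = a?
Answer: -281935675/2 ≈ -1.4097e+8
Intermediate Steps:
U(j) = -3*(3 + j)*(4 + j) (U(j) = -3*(j + 3)*(j + 4) = -3*(3 + j)*(4 + j))
Z(B, c) = 6 (Z(B, c) = -2*(-3) = 6)
m = -3 (m = 6/(-2) = 6*(-½) = -3)
l(X) = -7/4 + X*(-39 - 21*X - 3*X²)/4 (l(X) = -7/4 + (X*((-36 - 21*X - 3*X²) - 3))/4 = -7/4 + (X*(-39 - 21*X - 3*X²))/4 = -7/4 + X*(-39 - 21*X - 3*X²)/4)
(l(D(5, 14)) - 36484)*(-37504 + 41054) = ((-7/4 - 39/4*14 - 21/4*14² - ¾*14³) - 36484)*(-37504 + 41054) = ((-7/4 - 273/2 - 21/4*196 - ¾*2744) - 36484)*3550 = ((-7/4 - 273/2 - 1029 - 2058) - 36484)*3550 = (-12901/4 - 36484)*3550 = -158837/4*3550 = -281935675/2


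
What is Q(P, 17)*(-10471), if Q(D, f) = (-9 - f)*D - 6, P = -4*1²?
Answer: -1026158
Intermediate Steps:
P = -4 (P = -4*1 = -4)
Q(D, f) = -6 + D*(-9 - f) (Q(D, f) = D*(-9 - f) - 6 = -6 + D*(-9 - f))
Q(P, 17)*(-10471) = (-6 - 9*(-4) - 1*(-4)*17)*(-10471) = (-6 + 36 + 68)*(-10471) = 98*(-10471) = -1026158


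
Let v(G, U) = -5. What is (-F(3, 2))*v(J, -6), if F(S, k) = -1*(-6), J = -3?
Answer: 30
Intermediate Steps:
F(S, k) = 6
(-F(3, 2))*v(J, -6) = -1*6*(-5) = -6*(-5) = 30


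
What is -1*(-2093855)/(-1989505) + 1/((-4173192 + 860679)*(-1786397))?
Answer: -2478062017599144730/2354564558827797561 ≈ -1.0525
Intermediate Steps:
-1*(-2093855)/(-1989505) + 1/((-4173192 + 860679)*(-1786397)) = 2093855*(-1/1989505) - 1/1786397/(-3312513) = -418771/397901 - 1/3312513*(-1/1786397) = -418771/397901 + 1/5917463285661 = -2478062017599144730/2354564558827797561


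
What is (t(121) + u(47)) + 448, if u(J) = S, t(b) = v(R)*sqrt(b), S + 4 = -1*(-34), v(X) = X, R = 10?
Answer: 588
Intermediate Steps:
S = 30 (S = -4 - 1*(-34) = -4 + 34 = 30)
t(b) = 10*sqrt(b)
u(J) = 30
(t(121) + u(47)) + 448 = (10*sqrt(121) + 30) + 448 = (10*11 + 30) + 448 = (110 + 30) + 448 = 140 + 448 = 588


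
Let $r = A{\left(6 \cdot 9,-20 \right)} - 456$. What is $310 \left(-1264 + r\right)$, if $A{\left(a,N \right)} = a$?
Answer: $-516460$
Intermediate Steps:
$r = -402$ ($r = 6 \cdot 9 - 456 = 54 - 456 = -402$)
$310 \left(-1264 + r\right) = 310 \left(-1264 - 402\right) = 310 \left(-1666\right) = -516460$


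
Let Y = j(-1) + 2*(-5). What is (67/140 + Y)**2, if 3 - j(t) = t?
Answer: 597529/19600 ≈ 30.486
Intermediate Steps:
j(t) = 3 - t
Y = -6 (Y = (3 - 1*(-1)) + 2*(-5) = (3 + 1) - 10 = 4 - 10 = -6)
(67/140 + Y)**2 = (67/140 - 6)**2 = (-773/140)**2 = 597529/19600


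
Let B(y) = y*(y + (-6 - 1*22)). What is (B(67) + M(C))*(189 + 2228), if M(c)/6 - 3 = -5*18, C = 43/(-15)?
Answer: 5053947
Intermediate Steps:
B(y) = y*(-28 + y) (B(y) = y*(y + (-6 - 22)) = y*(y - 28) = y*(-28 + y))
C = -43/15 (C = 43*(-1/15) = -43/15 ≈ -2.8667)
M(c) = -522 (M(c) = 18 + 6*(-5*18) = 18 + 6*(-90) = 18 - 540 = -522)
(B(67) + M(C))*(189 + 2228) = (67*(-28 + 67) - 522)*(189 + 2228) = (67*39 - 522)*2417 = (2613 - 522)*2417 = 2091*2417 = 5053947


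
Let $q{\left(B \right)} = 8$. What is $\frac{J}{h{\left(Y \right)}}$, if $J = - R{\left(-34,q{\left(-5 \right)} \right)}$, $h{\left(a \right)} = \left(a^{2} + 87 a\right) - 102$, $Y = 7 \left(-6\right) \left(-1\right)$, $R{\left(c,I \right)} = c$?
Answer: $\frac{17}{2658} \approx 0.0063958$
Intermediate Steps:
$Y = 42$ ($Y = \left(-42\right) \left(-1\right) = 42$)
$h{\left(a \right)} = -102 + a^{2} + 87 a$
$J = 34$ ($J = \left(-1\right) \left(-34\right) = 34$)
$\frac{J}{h{\left(Y \right)}} = \frac{34}{-102 + 42^{2} + 87 \cdot 42} = \frac{34}{-102 + 1764 + 3654} = \frac{34}{5316} = 34 \cdot \frac{1}{5316} = \frac{17}{2658}$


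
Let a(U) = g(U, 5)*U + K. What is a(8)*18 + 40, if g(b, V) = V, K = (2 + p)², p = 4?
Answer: 1408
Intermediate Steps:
K = 36 (K = (2 + 4)² = 6² = 36)
a(U) = 36 + 5*U (a(U) = 5*U + 36 = 36 + 5*U)
a(8)*18 + 40 = (36 + 5*8)*18 + 40 = (36 + 40)*18 + 40 = 76*18 + 40 = 1368 + 40 = 1408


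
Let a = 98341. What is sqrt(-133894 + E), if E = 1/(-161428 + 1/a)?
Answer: I*sqrt(3749260178866834167744797)/5291663649 ≈ 365.92*I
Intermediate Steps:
E = -98341/15874990947 (E = 1/(-161428 + 1/98341) = 1/(-15874990947/98341) = -98341/15874990947 ≈ -6.1947e-6)
sqrt(-133894 + E) = sqrt(-133894 - 98341/15874990947) = sqrt(-2125566037955959/15874990947) = I*sqrt(3749260178866834167744797)/5291663649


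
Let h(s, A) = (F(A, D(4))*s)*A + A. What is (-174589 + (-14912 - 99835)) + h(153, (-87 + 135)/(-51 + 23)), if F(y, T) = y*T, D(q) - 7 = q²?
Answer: -13670812/49 ≈ -2.7900e+5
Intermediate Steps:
D(q) = 7 + q²
F(y, T) = T*y
h(s, A) = A + 23*s*A² (h(s, A) = (((7 + 4²)*A)*s)*A + A = (((7 + 16)*A)*s)*A + A = ((23*A)*s)*A + A = (23*A*s)*A + A = 23*s*A² + A = A + 23*s*A²)
(-174589 + (-14912 - 99835)) + h(153, (-87 + 135)/(-51 + 23)) = (-174589 + (-14912 - 99835)) + ((-87 + 135)/(-51 + 23))*(1 + 23*((-87 + 135)/(-51 + 23))*153) = (-174589 - 114747) + (48/(-28))*(1 + 23*(48/(-28))*153) = -289336 + (48*(-1/28))*(1 + 23*(48*(-1/28))*153) = -289336 - 12*(1 + 23*(-12/7)*153)/7 = -289336 - 12*(1 - 42228/7)/7 = -289336 - 12/7*(-42221/7) = -289336 + 506652/49 = -13670812/49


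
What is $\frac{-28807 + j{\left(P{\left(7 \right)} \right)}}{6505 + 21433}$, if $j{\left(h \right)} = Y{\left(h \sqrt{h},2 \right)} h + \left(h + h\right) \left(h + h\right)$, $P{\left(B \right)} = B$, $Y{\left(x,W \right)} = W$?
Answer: $- \frac{28597}{27938} \approx -1.0236$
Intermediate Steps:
$j{\left(h \right)} = 2 h + 4 h^{2}$ ($j{\left(h \right)} = 2 h + \left(h + h\right) \left(h + h\right) = 2 h + 2 h 2 h = 2 h + 4 h^{2}$)
$\frac{-28807 + j{\left(P{\left(7 \right)} \right)}}{6505 + 21433} = \frac{-28807 + 2 \cdot 7 \left(1 + 2 \cdot 7\right)}{6505 + 21433} = \frac{-28807 + 2 \cdot 7 \left(1 + 14\right)}{27938} = \left(-28807 + 2 \cdot 7 \cdot 15\right) \frac{1}{27938} = \left(-28807 + 210\right) \frac{1}{27938} = \left(-28597\right) \frac{1}{27938} = - \frac{28597}{27938}$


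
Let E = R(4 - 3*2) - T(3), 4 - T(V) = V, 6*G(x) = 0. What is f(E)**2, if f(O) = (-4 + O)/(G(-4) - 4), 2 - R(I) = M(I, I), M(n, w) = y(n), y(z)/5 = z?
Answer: 49/16 ≈ 3.0625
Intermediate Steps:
y(z) = 5*z
G(x) = 0 (G(x) = (1/6)*0 = 0)
M(n, w) = 5*n
T(V) = 4 - V
R(I) = 2 - 5*I
E = 11 (E = (2 - 5*(4 - 3*2)) - (4 - 1*3) = (2 - 5*(4 - 6)) - (4 - 3) = (2 - 5*(-2)) - 1*1 = (2 + 10) - 1 = 12 - 1 = 11)
f(O) = 1 - O/4 (f(O) = (-4 + O)/(0 - 4) = (-4 + O)/(-4) = (-4 + O)*(-1/4) = 1 - O/4)
f(E)**2 = (1 - 1/4*11)**2 = (1 - 11/4)**2 = (-7/4)**2 = 49/16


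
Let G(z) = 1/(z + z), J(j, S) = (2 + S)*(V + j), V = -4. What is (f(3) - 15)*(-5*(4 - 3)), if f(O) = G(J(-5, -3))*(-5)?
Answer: 1375/18 ≈ 76.389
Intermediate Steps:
J(j, S) = (-4 + j)*(2 + S) (J(j, S) = (2 + S)*(-4 + j) = (-4 + j)*(2 + S))
G(z) = 1/(2*z)
f(O) = -5/18 (f(O) = (1/(2*(-8 - 4*(-3) + 2*(-5) - 3*(-5))))*(-5) = (1/(2*(-8 + 12 - 10 + 15)))*(-5) = ((½)/9)*(-5) = ((½)*(⅑))*(-5) = (1/18)*(-5) = -5/18)
(f(3) - 15)*(-5*(4 - 3)) = (-5/18 - 15)*(-5*(4 - 3)) = -(-1375)/18 = -275/18*(-5) = 1375/18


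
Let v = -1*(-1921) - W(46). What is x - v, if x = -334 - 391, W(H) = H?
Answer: -2600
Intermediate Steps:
x = -725
v = 1875 (v = -1*(-1921) - 1*46 = 1921 - 46 = 1875)
x - v = -725 - 1*1875 = -725 - 1875 = -2600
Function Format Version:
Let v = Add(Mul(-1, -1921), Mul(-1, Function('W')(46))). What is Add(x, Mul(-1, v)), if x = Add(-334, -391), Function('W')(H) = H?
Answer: -2600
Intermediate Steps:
x = -725
v = 1875 (v = Add(Mul(-1, -1921), Mul(-1, 46)) = Add(1921, -46) = 1875)
Add(x, Mul(-1, v)) = Add(-725, Mul(-1, 1875)) = Add(-725, -1875) = -2600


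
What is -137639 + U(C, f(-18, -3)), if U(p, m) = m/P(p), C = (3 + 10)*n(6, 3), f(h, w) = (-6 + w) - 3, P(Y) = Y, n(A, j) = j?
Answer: -1789311/13 ≈ -1.3764e+5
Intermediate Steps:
f(h, w) = -9 + w
C = 39 (C = (3 + 10)*3 = 13*3 = 39)
U(p, m) = m/p
-137639 + U(C, f(-18, -3)) = -137639 + (-9 - 3)/39 = -137639 - 12*1/39 = -137639 - 4/13 = -1789311/13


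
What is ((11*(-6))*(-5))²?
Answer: 108900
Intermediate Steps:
((11*(-6))*(-5))² = (-66*(-5))² = 330² = 108900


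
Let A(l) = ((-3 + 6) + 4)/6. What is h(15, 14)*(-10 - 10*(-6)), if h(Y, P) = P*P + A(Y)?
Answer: 29575/3 ≈ 9858.3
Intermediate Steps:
A(l) = 7/6 (A(l) = (3 + 4)*(⅙) = 7*(⅙) = 7/6)
h(Y, P) = 7/6 + P² (h(Y, P) = P*P + 7/6 = P² + 7/6 = 7/6 + P²)
h(15, 14)*(-10 - 10*(-6)) = (7/6 + 14²)*(-10 - 10*(-6)) = (7/6 + 196)*(-10 + 60) = (1183/6)*50 = 29575/3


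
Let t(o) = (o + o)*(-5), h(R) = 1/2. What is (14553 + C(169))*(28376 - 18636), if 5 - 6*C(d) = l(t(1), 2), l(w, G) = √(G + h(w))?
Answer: 425263010/3 - 2435*√10/3 ≈ 1.4175e+8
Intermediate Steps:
h(R) = ½
t(o) = -10*o (t(o) = (2*o)*(-5) = -10*o)
l(w, G) = √(½ + G) (l(w, G) = √(G + ½) = √(½ + G))
C(d) = ⅚ - √10/12 (C(d) = ⅚ - √(2 + 4*2)/12 = ⅚ - √(2 + 8)/12 = ⅚ - √10/12)
(14553 + C(169))*(28376 - 18636) = (14553 + (⅚ - √10/12))*(28376 - 18636) = (87323/6 - √10/12)*9740 = 425263010/3 - 2435*√10/3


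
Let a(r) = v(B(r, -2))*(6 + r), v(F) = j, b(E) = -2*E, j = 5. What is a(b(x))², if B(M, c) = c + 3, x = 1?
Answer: 400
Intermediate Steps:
B(M, c) = 3 + c
v(F) = 5
a(r) = 30 + 5*r (a(r) = 5*(6 + r) = 30 + 5*r)
a(b(x))² = (30 + 5*(-2*1))² = (30 + 5*(-2))² = (30 - 10)² = 20² = 400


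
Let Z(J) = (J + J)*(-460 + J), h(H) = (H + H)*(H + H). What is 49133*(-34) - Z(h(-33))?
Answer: -35612474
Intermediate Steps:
h(H) = 4*H² (h(H) = (2*H)*(2*H) = 4*H²)
Z(J) = 2*J*(-460 + J) (Z(J) = (2*J)*(-460 + J) = 2*J*(-460 + J))
49133*(-34) - Z(h(-33)) = 49133*(-34) - 2*4*(-33)²*(-460 + 4*(-33)²) = -1670522 - 2*4*1089*(-460 + 4*1089) = -1670522 - 2*4356*(-460 + 4356) = -1670522 - 2*4356*3896 = -1670522 - 1*33941952 = -1670522 - 33941952 = -35612474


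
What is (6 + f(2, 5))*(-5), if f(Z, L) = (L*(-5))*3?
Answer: 345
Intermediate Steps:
f(Z, L) = -15*L (f(Z, L) = -5*L*3 = -15*L)
(6 + f(2, 5))*(-5) = (6 - 15*5)*(-5) = (6 - 75)*(-5) = -69*(-5) = 345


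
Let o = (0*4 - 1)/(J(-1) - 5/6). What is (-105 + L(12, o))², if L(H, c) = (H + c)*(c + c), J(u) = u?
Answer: 122080401/14641 ≈ 8338.3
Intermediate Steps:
o = 6/11 (o = (0*4 - 1)/(-1 - 5/6) = (0 - 1)/(-1 - 5*⅙) = -1/(-1 - ⅚) = -1/(-11/6) = -1*(-6/11) = 6/11 ≈ 0.54545)
L(H, c) = 2*c*(H + c) (L(H, c) = (H + c)*(2*c) = 2*c*(H + c))
(-105 + L(12, o))² = (-105 + 2*(6/11)*(12 + 6/11))² = (-105 + 2*(6/11)*(138/11))² = (-105 + 1656/121)² = (-11049/121)² = 122080401/14641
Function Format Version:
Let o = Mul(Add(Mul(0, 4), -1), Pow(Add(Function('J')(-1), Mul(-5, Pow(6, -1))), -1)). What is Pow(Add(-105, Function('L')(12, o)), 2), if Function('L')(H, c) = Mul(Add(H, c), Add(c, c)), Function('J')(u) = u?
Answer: Rational(122080401, 14641) ≈ 8338.3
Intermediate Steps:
o = Rational(6, 11) (o = Mul(Add(Mul(0, 4), -1), Pow(Add(-1, Mul(-5, Pow(6, -1))), -1)) = Mul(Add(0, -1), Pow(Add(-1, Mul(-5, Rational(1, 6))), -1)) = Mul(-1, Pow(Add(-1, Rational(-5, 6)), -1)) = Mul(-1, Pow(Rational(-11, 6), -1)) = Mul(-1, Rational(-6, 11)) = Rational(6, 11) ≈ 0.54545)
Function('L')(H, c) = Mul(2, c, Add(H, c)) (Function('L')(H, c) = Mul(Add(H, c), Mul(2, c)) = Mul(2, c, Add(H, c)))
Pow(Add(-105, Function('L')(12, o)), 2) = Pow(Add(-105, Mul(2, Rational(6, 11), Add(12, Rational(6, 11)))), 2) = Pow(Add(-105, Mul(2, Rational(6, 11), Rational(138, 11))), 2) = Pow(Add(-105, Rational(1656, 121)), 2) = Pow(Rational(-11049, 121), 2) = Rational(122080401, 14641)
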